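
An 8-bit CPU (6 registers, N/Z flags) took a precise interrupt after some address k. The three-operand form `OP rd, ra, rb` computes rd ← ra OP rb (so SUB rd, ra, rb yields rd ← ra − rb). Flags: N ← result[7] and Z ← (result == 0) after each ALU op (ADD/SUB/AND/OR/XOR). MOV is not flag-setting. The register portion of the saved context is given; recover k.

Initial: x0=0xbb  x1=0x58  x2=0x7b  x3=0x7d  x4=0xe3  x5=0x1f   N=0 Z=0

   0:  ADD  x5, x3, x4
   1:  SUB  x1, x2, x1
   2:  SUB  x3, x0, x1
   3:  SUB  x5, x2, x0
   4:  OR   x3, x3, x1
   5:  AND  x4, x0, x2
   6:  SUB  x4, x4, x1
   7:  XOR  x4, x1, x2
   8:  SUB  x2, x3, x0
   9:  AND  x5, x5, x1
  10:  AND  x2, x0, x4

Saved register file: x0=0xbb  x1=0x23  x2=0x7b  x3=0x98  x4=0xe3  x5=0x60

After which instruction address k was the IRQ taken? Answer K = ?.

after  0: x0=0xbb x1=0x58 x2=0x7b x3=0x7d x4=0xe3 x5=0x60  N=0 Z=0
after  1: x0=0xbb x1=0x23 x2=0x7b x3=0x7d x4=0xe3 x5=0x60  N=0 Z=0
after  2: x0=0xbb x1=0x23 x2=0x7b x3=0x98 x4=0xe3 x5=0x60  N=1 Z=0
-- IRQ taken; context saved, return-PC = 3 --

K = 2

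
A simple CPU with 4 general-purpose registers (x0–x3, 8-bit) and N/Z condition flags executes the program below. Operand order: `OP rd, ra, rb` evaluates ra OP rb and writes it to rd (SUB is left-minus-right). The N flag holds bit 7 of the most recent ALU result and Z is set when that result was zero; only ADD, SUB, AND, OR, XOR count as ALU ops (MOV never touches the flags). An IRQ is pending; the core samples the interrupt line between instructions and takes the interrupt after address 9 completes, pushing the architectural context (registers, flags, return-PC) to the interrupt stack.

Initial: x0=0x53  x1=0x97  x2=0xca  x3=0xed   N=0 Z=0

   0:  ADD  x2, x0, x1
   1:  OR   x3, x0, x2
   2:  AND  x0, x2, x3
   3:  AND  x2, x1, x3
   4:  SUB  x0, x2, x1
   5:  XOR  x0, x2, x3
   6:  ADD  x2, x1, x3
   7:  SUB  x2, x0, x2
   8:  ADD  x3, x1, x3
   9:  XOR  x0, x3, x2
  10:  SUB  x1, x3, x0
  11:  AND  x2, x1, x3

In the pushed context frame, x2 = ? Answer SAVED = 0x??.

after  0: x0=0x53 x1=0x97 x2=0xea x3=0xed  N=1 Z=0
after  1: x0=0x53 x1=0x97 x2=0xea x3=0xfb  N=1 Z=0
after  2: x0=0xea x1=0x97 x2=0xea x3=0xfb  N=1 Z=0
after  3: x0=0xea x1=0x97 x2=0x93 x3=0xfb  N=1 Z=0
after  4: x0=0xfc x1=0x97 x2=0x93 x3=0xfb  N=1 Z=0
after  5: x0=0x68 x1=0x97 x2=0x93 x3=0xfb  N=0 Z=0
after  6: x0=0x68 x1=0x97 x2=0x92 x3=0xfb  N=1 Z=0
after  7: x0=0x68 x1=0x97 x2=0xd6 x3=0xfb  N=1 Z=0
after  8: x0=0x68 x1=0x97 x2=0xd6 x3=0x92  N=1 Z=0
after  9: x0=0x44 x1=0x97 x2=0xd6 x3=0x92  N=0 Z=0
-- IRQ taken; context saved, return-PC = 10 --

SAVED = 0xd6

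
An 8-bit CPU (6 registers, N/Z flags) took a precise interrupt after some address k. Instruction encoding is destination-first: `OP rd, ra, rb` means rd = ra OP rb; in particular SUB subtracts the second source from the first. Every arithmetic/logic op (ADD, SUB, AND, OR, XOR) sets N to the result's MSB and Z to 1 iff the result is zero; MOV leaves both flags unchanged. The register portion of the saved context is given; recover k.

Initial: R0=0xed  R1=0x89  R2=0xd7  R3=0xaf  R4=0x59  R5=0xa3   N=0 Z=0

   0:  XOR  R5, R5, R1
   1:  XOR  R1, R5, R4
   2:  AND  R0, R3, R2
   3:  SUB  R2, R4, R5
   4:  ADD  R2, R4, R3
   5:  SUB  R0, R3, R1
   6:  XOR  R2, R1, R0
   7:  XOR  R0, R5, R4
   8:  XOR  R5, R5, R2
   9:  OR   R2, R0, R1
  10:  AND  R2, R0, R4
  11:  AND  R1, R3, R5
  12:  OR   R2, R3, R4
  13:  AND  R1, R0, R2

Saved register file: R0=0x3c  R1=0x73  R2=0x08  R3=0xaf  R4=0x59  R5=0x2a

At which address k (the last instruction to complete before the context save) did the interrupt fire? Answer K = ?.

K = 5

after  0: R0=0xed R1=0x89 R2=0xd7 R3=0xaf R4=0x59 R5=0x2a  N=0 Z=0
after  1: R0=0xed R1=0x73 R2=0xd7 R3=0xaf R4=0x59 R5=0x2a  N=0 Z=0
after  2: R0=0x87 R1=0x73 R2=0xd7 R3=0xaf R4=0x59 R5=0x2a  N=1 Z=0
after  3: R0=0x87 R1=0x73 R2=0x2f R3=0xaf R4=0x59 R5=0x2a  N=0 Z=0
after  4: R0=0x87 R1=0x73 R2=0x08 R3=0xaf R4=0x59 R5=0x2a  N=0 Z=0
after  5: R0=0x3c R1=0x73 R2=0x08 R3=0xaf R4=0x59 R5=0x2a  N=0 Z=0
-- IRQ taken; context saved, return-PC = 6 --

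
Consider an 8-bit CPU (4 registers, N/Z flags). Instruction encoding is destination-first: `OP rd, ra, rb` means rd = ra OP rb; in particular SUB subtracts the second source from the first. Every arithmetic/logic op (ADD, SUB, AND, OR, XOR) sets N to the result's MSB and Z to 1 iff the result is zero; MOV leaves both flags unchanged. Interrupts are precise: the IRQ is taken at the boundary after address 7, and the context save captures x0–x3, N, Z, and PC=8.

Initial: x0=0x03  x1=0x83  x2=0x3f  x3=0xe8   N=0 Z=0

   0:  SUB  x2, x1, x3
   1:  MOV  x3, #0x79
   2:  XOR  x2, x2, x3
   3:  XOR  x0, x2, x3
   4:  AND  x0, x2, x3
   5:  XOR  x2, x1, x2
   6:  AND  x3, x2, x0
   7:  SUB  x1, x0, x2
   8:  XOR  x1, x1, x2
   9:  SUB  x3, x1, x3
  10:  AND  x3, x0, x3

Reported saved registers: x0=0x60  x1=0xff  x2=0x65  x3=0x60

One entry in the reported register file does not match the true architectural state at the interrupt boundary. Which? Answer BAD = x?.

after  0: x0=0x03 x1=0x83 x2=0x9b x3=0xe8  N=1 Z=0
after  1: x0=0x03 x1=0x83 x2=0x9b x3=0x79  N=1 Z=0
after  2: x0=0x03 x1=0x83 x2=0xe2 x3=0x79  N=1 Z=0
after  3: x0=0x9b x1=0x83 x2=0xe2 x3=0x79  N=1 Z=0
after  4: x0=0x60 x1=0x83 x2=0xe2 x3=0x79  N=0 Z=0
after  5: x0=0x60 x1=0x83 x2=0x61 x3=0x79  N=0 Z=0
after  6: x0=0x60 x1=0x83 x2=0x61 x3=0x60  N=0 Z=0
after  7: x0=0x60 x1=0xff x2=0x61 x3=0x60  N=1 Z=0
-- IRQ taken; context saved, return-PC = 8 --
mismatch: x2: reported 0x65 vs actual 0x61

BAD = x2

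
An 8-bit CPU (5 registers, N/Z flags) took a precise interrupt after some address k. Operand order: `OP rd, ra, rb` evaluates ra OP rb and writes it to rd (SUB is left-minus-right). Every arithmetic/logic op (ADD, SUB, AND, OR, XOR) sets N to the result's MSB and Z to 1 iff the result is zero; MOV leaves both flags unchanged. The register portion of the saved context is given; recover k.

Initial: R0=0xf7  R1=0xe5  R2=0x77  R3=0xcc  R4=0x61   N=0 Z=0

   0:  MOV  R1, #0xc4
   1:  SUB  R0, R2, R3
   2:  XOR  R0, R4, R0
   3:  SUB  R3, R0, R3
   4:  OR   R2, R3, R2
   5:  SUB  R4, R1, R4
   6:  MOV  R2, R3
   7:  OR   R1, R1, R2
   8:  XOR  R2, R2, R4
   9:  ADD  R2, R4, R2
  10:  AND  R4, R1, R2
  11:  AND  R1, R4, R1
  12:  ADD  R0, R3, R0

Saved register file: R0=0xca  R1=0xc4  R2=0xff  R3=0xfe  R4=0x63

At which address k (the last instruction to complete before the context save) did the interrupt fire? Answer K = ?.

K = 5

after  0: R0=0xf7 R1=0xc4 R2=0x77 R3=0xcc R4=0x61  N=0 Z=0
after  1: R0=0xab R1=0xc4 R2=0x77 R3=0xcc R4=0x61  N=1 Z=0
after  2: R0=0xca R1=0xc4 R2=0x77 R3=0xcc R4=0x61  N=1 Z=0
after  3: R0=0xca R1=0xc4 R2=0x77 R3=0xfe R4=0x61  N=1 Z=0
after  4: R0=0xca R1=0xc4 R2=0xff R3=0xfe R4=0x61  N=1 Z=0
after  5: R0=0xca R1=0xc4 R2=0xff R3=0xfe R4=0x63  N=0 Z=0
-- IRQ taken; context saved, return-PC = 6 --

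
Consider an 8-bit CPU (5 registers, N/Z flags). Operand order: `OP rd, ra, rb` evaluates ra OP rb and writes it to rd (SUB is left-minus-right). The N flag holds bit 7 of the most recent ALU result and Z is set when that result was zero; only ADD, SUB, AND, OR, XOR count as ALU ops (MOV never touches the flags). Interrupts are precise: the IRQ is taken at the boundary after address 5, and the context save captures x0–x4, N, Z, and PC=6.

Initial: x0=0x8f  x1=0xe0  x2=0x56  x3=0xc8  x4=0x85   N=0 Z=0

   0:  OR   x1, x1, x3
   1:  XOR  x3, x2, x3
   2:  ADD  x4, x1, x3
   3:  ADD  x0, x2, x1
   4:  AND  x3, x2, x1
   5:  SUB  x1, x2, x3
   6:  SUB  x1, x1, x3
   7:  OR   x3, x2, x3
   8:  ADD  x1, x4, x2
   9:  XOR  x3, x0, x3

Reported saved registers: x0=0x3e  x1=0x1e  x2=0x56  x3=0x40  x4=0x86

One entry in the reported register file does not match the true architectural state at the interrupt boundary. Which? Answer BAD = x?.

after  0: x0=0x8f x1=0xe8 x2=0x56 x3=0xc8 x4=0x85  N=1 Z=0
after  1: x0=0x8f x1=0xe8 x2=0x56 x3=0x9e x4=0x85  N=1 Z=0
after  2: x0=0x8f x1=0xe8 x2=0x56 x3=0x9e x4=0x86  N=1 Z=0
after  3: x0=0x3e x1=0xe8 x2=0x56 x3=0x9e x4=0x86  N=0 Z=0
after  4: x0=0x3e x1=0xe8 x2=0x56 x3=0x40 x4=0x86  N=0 Z=0
after  5: x0=0x3e x1=0x16 x2=0x56 x3=0x40 x4=0x86  N=0 Z=0
-- IRQ taken; context saved, return-PC = 6 --
mismatch: x1: reported 0x1e vs actual 0x16

BAD = x1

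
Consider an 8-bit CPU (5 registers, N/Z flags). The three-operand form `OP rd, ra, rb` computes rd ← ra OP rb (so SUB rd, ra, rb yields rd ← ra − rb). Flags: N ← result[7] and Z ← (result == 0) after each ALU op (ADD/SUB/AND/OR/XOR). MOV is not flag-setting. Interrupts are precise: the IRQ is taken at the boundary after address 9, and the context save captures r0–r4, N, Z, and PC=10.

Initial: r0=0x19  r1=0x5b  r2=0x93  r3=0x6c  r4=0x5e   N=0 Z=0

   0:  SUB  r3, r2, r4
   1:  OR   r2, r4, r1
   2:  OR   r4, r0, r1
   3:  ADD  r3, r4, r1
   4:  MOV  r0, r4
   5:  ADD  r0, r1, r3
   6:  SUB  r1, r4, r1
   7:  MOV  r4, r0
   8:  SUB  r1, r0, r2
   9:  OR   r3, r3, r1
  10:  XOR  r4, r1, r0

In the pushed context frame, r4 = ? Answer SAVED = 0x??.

SAVED = 0x11

after  0: r0=0x19 r1=0x5b r2=0x93 r3=0x35 r4=0x5e  N=0 Z=0
after  1: r0=0x19 r1=0x5b r2=0x5f r3=0x35 r4=0x5e  N=0 Z=0
after  2: r0=0x19 r1=0x5b r2=0x5f r3=0x35 r4=0x5b  N=0 Z=0
after  3: r0=0x19 r1=0x5b r2=0x5f r3=0xb6 r4=0x5b  N=1 Z=0
after  4: r0=0x5b r1=0x5b r2=0x5f r3=0xb6 r4=0x5b  N=1 Z=0
after  5: r0=0x11 r1=0x5b r2=0x5f r3=0xb6 r4=0x5b  N=0 Z=0
after  6: r0=0x11 r1=0x00 r2=0x5f r3=0xb6 r4=0x5b  N=0 Z=1
after  7: r0=0x11 r1=0x00 r2=0x5f r3=0xb6 r4=0x11  N=0 Z=1
after  8: r0=0x11 r1=0xb2 r2=0x5f r3=0xb6 r4=0x11  N=1 Z=0
after  9: r0=0x11 r1=0xb2 r2=0x5f r3=0xb6 r4=0x11  N=1 Z=0
-- IRQ taken; context saved, return-PC = 10 --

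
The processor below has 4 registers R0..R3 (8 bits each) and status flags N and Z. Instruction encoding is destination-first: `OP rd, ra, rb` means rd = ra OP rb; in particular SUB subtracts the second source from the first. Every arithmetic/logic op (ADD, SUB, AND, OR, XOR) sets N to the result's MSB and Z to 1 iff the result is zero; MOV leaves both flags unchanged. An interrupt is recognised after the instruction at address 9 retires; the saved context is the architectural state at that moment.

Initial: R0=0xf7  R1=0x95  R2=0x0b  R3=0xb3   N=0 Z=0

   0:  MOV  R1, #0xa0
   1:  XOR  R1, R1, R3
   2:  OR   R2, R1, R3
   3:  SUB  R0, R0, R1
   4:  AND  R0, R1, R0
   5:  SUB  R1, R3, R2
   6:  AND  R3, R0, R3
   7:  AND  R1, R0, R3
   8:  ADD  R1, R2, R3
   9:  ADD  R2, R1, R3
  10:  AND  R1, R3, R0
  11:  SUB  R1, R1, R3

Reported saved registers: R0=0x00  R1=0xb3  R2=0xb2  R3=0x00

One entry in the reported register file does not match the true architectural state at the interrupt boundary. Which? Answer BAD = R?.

BAD = R2

after  0: R0=0xf7 R1=0xa0 R2=0x0b R3=0xb3  N=0 Z=0
after  1: R0=0xf7 R1=0x13 R2=0x0b R3=0xb3  N=0 Z=0
after  2: R0=0xf7 R1=0x13 R2=0xb3 R3=0xb3  N=1 Z=0
after  3: R0=0xe4 R1=0x13 R2=0xb3 R3=0xb3  N=1 Z=0
after  4: R0=0x00 R1=0x13 R2=0xb3 R3=0xb3  N=0 Z=1
after  5: R0=0x00 R1=0x00 R2=0xb3 R3=0xb3  N=0 Z=1
after  6: R0=0x00 R1=0x00 R2=0xb3 R3=0x00  N=0 Z=1
after  7: R0=0x00 R1=0x00 R2=0xb3 R3=0x00  N=0 Z=1
after  8: R0=0x00 R1=0xb3 R2=0xb3 R3=0x00  N=1 Z=0
after  9: R0=0x00 R1=0xb3 R2=0xb3 R3=0x00  N=1 Z=0
-- IRQ taken; context saved, return-PC = 10 --
mismatch: R2: reported 0xb2 vs actual 0xb3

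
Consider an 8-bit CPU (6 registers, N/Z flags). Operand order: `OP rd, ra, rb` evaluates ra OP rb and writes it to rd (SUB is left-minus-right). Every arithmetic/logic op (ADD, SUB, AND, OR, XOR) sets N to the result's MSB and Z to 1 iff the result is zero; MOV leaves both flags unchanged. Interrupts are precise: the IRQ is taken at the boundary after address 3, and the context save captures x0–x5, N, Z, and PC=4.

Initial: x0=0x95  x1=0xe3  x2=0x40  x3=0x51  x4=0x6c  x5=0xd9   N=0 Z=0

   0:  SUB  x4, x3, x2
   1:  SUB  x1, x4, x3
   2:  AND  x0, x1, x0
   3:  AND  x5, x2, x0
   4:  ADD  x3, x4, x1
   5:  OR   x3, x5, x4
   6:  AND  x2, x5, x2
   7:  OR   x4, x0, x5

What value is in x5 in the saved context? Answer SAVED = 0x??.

SAVED = 0x00

after  0: x0=0x95 x1=0xe3 x2=0x40 x3=0x51 x4=0x11 x5=0xd9  N=0 Z=0
after  1: x0=0x95 x1=0xc0 x2=0x40 x3=0x51 x4=0x11 x5=0xd9  N=1 Z=0
after  2: x0=0x80 x1=0xc0 x2=0x40 x3=0x51 x4=0x11 x5=0xd9  N=1 Z=0
after  3: x0=0x80 x1=0xc0 x2=0x40 x3=0x51 x4=0x11 x5=0x00  N=0 Z=1
-- IRQ taken; context saved, return-PC = 4 --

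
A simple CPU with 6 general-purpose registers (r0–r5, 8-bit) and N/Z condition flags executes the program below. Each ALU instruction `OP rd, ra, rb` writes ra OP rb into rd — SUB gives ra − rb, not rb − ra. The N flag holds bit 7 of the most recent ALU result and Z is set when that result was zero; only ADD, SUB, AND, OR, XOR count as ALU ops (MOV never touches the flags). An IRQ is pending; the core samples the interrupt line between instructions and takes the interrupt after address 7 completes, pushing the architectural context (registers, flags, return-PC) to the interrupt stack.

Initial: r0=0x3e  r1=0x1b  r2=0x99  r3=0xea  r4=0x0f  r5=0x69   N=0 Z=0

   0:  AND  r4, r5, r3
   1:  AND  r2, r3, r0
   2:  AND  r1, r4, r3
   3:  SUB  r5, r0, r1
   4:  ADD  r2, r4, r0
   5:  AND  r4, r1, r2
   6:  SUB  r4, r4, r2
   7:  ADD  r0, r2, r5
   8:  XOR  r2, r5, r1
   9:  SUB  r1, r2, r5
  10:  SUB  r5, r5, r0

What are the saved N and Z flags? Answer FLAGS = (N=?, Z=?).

FLAGS = (N=0, Z=0)

after  0: r0=0x3e r1=0x1b r2=0x99 r3=0xea r4=0x68 r5=0x69  N=0 Z=0
after  1: r0=0x3e r1=0x1b r2=0x2a r3=0xea r4=0x68 r5=0x69  N=0 Z=0
after  2: r0=0x3e r1=0x68 r2=0x2a r3=0xea r4=0x68 r5=0x69  N=0 Z=0
after  3: r0=0x3e r1=0x68 r2=0x2a r3=0xea r4=0x68 r5=0xd6  N=1 Z=0
after  4: r0=0x3e r1=0x68 r2=0xa6 r3=0xea r4=0x68 r5=0xd6  N=1 Z=0
after  5: r0=0x3e r1=0x68 r2=0xa6 r3=0xea r4=0x20 r5=0xd6  N=0 Z=0
after  6: r0=0x3e r1=0x68 r2=0xa6 r3=0xea r4=0x7a r5=0xd6  N=0 Z=0
after  7: r0=0x7c r1=0x68 r2=0xa6 r3=0xea r4=0x7a r5=0xd6  N=0 Z=0
-- IRQ taken; context saved, return-PC = 8 --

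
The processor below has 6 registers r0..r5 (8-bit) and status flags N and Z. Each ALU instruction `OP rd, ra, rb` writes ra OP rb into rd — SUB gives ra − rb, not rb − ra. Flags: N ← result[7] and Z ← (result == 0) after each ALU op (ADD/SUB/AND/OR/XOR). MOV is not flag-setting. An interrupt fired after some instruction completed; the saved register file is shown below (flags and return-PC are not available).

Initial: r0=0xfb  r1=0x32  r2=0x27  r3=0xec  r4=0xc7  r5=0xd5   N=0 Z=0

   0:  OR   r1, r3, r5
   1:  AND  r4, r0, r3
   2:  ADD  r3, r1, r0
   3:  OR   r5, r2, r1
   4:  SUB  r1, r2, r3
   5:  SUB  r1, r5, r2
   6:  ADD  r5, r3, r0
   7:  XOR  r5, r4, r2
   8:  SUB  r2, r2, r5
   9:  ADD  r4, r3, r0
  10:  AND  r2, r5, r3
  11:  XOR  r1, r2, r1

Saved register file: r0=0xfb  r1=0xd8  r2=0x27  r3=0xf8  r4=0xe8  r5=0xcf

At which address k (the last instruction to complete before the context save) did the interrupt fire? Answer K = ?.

after  0: r0=0xfb r1=0xfd r2=0x27 r3=0xec r4=0xc7 r5=0xd5  N=1 Z=0
after  1: r0=0xfb r1=0xfd r2=0x27 r3=0xec r4=0xe8 r5=0xd5  N=1 Z=0
after  2: r0=0xfb r1=0xfd r2=0x27 r3=0xf8 r4=0xe8 r5=0xd5  N=1 Z=0
after  3: r0=0xfb r1=0xfd r2=0x27 r3=0xf8 r4=0xe8 r5=0xff  N=1 Z=0
after  4: r0=0xfb r1=0x2f r2=0x27 r3=0xf8 r4=0xe8 r5=0xff  N=0 Z=0
after  5: r0=0xfb r1=0xd8 r2=0x27 r3=0xf8 r4=0xe8 r5=0xff  N=1 Z=0
after  6: r0=0xfb r1=0xd8 r2=0x27 r3=0xf8 r4=0xe8 r5=0xf3  N=1 Z=0
after  7: r0=0xfb r1=0xd8 r2=0x27 r3=0xf8 r4=0xe8 r5=0xcf  N=1 Z=0
-- IRQ taken; context saved, return-PC = 8 --

K = 7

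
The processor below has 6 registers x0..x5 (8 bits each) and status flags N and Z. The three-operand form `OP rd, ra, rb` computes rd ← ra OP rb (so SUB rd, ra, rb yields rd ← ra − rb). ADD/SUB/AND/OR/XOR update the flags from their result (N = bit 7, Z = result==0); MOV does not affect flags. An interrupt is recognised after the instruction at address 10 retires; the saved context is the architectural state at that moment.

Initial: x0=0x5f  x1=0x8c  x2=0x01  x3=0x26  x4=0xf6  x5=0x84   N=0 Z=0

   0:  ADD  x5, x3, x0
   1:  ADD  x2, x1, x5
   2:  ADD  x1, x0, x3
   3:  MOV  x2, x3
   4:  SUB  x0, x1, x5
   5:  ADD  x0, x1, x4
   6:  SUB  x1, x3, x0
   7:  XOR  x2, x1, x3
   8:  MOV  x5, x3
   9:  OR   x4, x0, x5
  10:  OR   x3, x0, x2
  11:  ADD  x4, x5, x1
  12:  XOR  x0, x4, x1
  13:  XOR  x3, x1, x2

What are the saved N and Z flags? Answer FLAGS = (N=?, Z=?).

FLAGS = (N=1, Z=0)

after  0: x0=0x5f x1=0x8c x2=0x01 x3=0x26 x4=0xf6 x5=0x85  N=1 Z=0
after  1: x0=0x5f x1=0x8c x2=0x11 x3=0x26 x4=0xf6 x5=0x85  N=0 Z=0
after  2: x0=0x5f x1=0x85 x2=0x11 x3=0x26 x4=0xf6 x5=0x85  N=1 Z=0
after  3: x0=0x5f x1=0x85 x2=0x26 x3=0x26 x4=0xf6 x5=0x85  N=1 Z=0
after  4: x0=0x00 x1=0x85 x2=0x26 x3=0x26 x4=0xf6 x5=0x85  N=0 Z=1
after  5: x0=0x7b x1=0x85 x2=0x26 x3=0x26 x4=0xf6 x5=0x85  N=0 Z=0
after  6: x0=0x7b x1=0xab x2=0x26 x3=0x26 x4=0xf6 x5=0x85  N=1 Z=0
after  7: x0=0x7b x1=0xab x2=0x8d x3=0x26 x4=0xf6 x5=0x85  N=1 Z=0
after  8: x0=0x7b x1=0xab x2=0x8d x3=0x26 x4=0xf6 x5=0x26  N=1 Z=0
after  9: x0=0x7b x1=0xab x2=0x8d x3=0x26 x4=0x7f x5=0x26  N=0 Z=0
after 10: x0=0x7b x1=0xab x2=0x8d x3=0xff x4=0x7f x5=0x26  N=1 Z=0
-- IRQ taken; context saved, return-PC = 11 --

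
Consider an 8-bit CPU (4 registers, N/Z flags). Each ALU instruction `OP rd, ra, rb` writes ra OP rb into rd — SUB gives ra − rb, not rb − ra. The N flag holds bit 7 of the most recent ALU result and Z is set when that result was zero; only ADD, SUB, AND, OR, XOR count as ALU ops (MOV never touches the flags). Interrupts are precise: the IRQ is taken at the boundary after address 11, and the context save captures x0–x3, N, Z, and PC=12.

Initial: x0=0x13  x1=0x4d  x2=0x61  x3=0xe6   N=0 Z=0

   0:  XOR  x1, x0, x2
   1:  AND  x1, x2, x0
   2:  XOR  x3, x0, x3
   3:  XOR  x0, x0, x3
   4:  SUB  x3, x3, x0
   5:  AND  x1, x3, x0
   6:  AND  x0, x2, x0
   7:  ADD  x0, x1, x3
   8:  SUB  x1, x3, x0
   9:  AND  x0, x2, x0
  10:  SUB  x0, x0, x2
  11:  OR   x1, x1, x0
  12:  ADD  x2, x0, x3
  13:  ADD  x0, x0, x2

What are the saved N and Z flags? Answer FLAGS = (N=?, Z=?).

after  0: x0=0x13 x1=0x72 x2=0x61 x3=0xe6  N=0 Z=0
after  1: x0=0x13 x1=0x01 x2=0x61 x3=0xe6  N=0 Z=0
after  2: x0=0x13 x1=0x01 x2=0x61 x3=0xf5  N=1 Z=0
after  3: x0=0xe6 x1=0x01 x2=0x61 x3=0xf5  N=1 Z=0
after  4: x0=0xe6 x1=0x01 x2=0x61 x3=0x0f  N=0 Z=0
after  5: x0=0xe6 x1=0x06 x2=0x61 x3=0x0f  N=0 Z=0
after  6: x0=0x60 x1=0x06 x2=0x61 x3=0x0f  N=0 Z=0
after  7: x0=0x15 x1=0x06 x2=0x61 x3=0x0f  N=0 Z=0
after  8: x0=0x15 x1=0xfa x2=0x61 x3=0x0f  N=1 Z=0
after  9: x0=0x01 x1=0xfa x2=0x61 x3=0x0f  N=0 Z=0
after 10: x0=0xa0 x1=0xfa x2=0x61 x3=0x0f  N=1 Z=0
after 11: x0=0xa0 x1=0xfa x2=0x61 x3=0x0f  N=1 Z=0
-- IRQ taken; context saved, return-PC = 12 --

FLAGS = (N=1, Z=0)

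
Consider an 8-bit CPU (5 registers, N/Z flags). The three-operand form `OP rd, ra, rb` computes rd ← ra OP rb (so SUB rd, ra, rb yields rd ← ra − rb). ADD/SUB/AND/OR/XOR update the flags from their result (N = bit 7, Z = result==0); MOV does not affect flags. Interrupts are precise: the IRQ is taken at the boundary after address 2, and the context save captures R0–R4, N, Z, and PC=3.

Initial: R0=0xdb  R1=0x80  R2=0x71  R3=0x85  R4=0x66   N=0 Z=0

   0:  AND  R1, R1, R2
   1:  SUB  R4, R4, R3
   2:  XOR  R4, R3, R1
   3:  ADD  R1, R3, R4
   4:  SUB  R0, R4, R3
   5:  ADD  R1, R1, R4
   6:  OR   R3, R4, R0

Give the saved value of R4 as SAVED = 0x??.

after  0: R0=0xdb R1=0x00 R2=0x71 R3=0x85 R4=0x66  N=0 Z=1
after  1: R0=0xdb R1=0x00 R2=0x71 R3=0x85 R4=0xe1  N=1 Z=0
after  2: R0=0xdb R1=0x00 R2=0x71 R3=0x85 R4=0x85  N=1 Z=0
-- IRQ taken; context saved, return-PC = 3 --

SAVED = 0x85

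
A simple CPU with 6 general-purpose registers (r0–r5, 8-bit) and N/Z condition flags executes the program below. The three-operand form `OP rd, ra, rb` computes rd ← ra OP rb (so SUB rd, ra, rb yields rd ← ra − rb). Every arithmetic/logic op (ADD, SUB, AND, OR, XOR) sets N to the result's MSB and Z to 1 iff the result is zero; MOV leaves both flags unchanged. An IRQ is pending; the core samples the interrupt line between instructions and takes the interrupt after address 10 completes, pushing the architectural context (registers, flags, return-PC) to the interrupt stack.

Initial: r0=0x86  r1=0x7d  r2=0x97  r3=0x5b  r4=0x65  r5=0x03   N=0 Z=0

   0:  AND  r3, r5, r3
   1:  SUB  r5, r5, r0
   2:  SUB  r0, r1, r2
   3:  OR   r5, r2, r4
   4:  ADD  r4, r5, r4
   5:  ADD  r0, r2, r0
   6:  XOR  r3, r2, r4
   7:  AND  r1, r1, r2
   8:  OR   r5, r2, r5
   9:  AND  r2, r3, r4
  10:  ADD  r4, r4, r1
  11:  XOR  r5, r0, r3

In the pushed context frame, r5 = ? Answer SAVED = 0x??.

after  0: r0=0x86 r1=0x7d r2=0x97 r3=0x03 r4=0x65 r5=0x03  N=0 Z=0
after  1: r0=0x86 r1=0x7d r2=0x97 r3=0x03 r4=0x65 r5=0x7d  N=0 Z=0
after  2: r0=0xe6 r1=0x7d r2=0x97 r3=0x03 r4=0x65 r5=0x7d  N=1 Z=0
after  3: r0=0xe6 r1=0x7d r2=0x97 r3=0x03 r4=0x65 r5=0xf7  N=1 Z=0
after  4: r0=0xe6 r1=0x7d r2=0x97 r3=0x03 r4=0x5c r5=0xf7  N=0 Z=0
after  5: r0=0x7d r1=0x7d r2=0x97 r3=0x03 r4=0x5c r5=0xf7  N=0 Z=0
after  6: r0=0x7d r1=0x7d r2=0x97 r3=0xcb r4=0x5c r5=0xf7  N=1 Z=0
after  7: r0=0x7d r1=0x15 r2=0x97 r3=0xcb r4=0x5c r5=0xf7  N=0 Z=0
after  8: r0=0x7d r1=0x15 r2=0x97 r3=0xcb r4=0x5c r5=0xf7  N=1 Z=0
after  9: r0=0x7d r1=0x15 r2=0x48 r3=0xcb r4=0x5c r5=0xf7  N=0 Z=0
after 10: r0=0x7d r1=0x15 r2=0x48 r3=0xcb r4=0x71 r5=0xf7  N=0 Z=0
-- IRQ taken; context saved, return-PC = 11 --

SAVED = 0xf7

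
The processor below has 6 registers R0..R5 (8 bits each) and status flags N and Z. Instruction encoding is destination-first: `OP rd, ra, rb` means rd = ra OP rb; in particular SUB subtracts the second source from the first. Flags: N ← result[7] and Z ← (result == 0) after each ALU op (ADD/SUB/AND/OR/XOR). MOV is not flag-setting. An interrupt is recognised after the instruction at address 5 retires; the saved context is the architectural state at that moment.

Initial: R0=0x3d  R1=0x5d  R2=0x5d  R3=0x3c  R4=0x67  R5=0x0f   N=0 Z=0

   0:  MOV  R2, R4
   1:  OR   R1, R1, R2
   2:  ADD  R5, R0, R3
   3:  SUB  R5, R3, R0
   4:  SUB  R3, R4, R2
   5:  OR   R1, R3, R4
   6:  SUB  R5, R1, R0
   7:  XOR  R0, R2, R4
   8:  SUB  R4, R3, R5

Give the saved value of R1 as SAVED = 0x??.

after  0: R0=0x3d R1=0x5d R2=0x67 R3=0x3c R4=0x67 R5=0x0f  N=0 Z=0
after  1: R0=0x3d R1=0x7f R2=0x67 R3=0x3c R4=0x67 R5=0x0f  N=0 Z=0
after  2: R0=0x3d R1=0x7f R2=0x67 R3=0x3c R4=0x67 R5=0x79  N=0 Z=0
after  3: R0=0x3d R1=0x7f R2=0x67 R3=0x3c R4=0x67 R5=0xff  N=1 Z=0
after  4: R0=0x3d R1=0x7f R2=0x67 R3=0x00 R4=0x67 R5=0xff  N=0 Z=1
after  5: R0=0x3d R1=0x67 R2=0x67 R3=0x00 R4=0x67 R5=0xff  N=0 Z=0
-- IRQ taken; context saved, return-PC = 6 --

SAVED = 0x67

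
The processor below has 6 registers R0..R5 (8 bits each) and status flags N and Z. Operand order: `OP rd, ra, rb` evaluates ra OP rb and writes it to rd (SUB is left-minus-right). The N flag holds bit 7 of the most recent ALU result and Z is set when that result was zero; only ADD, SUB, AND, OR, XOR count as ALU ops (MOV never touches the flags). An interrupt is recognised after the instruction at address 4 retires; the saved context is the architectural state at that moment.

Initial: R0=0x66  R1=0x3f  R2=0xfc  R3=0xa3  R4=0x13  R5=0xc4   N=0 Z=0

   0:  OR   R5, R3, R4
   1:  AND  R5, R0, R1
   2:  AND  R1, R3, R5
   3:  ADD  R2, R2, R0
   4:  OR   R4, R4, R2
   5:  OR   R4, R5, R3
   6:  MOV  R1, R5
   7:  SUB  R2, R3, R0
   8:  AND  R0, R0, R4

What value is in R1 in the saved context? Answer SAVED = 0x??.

after  0: R0=0x66 R1=0x3f R2=0xfc R3=0xa3 R4=0x13 R5=0xb3  N=1 Z=0
after  1: R0=0x66 R1=0x3f R2=0xfc R3=0xa3 R4=0x13 R5=0x26  N=0 Z=0
after  2: R0=0x66 R1=0x22 R2=0xfc R3=0xa3 R4=0x13 R5=0x26  N=0 Z=0
after  3: R0=0x66 R1=0x22 R2=0x62 R3=0xa3 R4=0x13 R5=0x26  N=0 Z=0
after  4: R0=0x66 R1=0x22 R2=0x62 R3=0xa3 R4=0x73 R5=0x26  N=0 Z=0
-- IRQ taken; context saved, return-PC = 5 --

SAVED = 0x22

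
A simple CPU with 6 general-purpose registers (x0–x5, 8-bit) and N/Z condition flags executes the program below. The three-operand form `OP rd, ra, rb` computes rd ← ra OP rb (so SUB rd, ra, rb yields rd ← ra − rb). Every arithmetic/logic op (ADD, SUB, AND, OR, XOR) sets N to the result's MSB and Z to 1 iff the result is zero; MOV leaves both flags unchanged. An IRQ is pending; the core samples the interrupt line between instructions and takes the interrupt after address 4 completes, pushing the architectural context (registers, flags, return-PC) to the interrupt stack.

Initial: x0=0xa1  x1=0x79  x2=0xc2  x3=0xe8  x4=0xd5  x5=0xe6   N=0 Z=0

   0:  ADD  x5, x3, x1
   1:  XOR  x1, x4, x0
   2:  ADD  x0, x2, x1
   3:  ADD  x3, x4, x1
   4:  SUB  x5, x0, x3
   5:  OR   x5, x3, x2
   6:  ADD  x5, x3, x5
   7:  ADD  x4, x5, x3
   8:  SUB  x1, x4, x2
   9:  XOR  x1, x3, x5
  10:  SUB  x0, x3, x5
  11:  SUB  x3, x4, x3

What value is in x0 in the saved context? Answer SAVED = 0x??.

after  0: x0=0xa1 x1=0x79 x2=0xc2 x3=0xe8 x4=0xd5 x5=0x61  N=0 Z=0
after  1: x0=0xa1 x1=0x74 x2=0xc2 x3=0xe8 x4=0xd5 x5=0x61  N=0 Z=0
after  2: x0=0x36 x1=0x74 x2=0xc2 x3=0xe8 x4=0xd5 x5=0x61  N=0 Z=0
after  3: x0=0x36 x1=0x74 x2=0xc2 x3=0x49 x4=0xd5 x5=0x61  N=0 Z=0
after  4: x0=0x36 x1=0x74 x2=0xc2 x3=0x49 x4=0xd5 x5=0xed  N=1 Z=0
-- IRQ taken; context saved, return-PC = 5 --

SAVED = 0x36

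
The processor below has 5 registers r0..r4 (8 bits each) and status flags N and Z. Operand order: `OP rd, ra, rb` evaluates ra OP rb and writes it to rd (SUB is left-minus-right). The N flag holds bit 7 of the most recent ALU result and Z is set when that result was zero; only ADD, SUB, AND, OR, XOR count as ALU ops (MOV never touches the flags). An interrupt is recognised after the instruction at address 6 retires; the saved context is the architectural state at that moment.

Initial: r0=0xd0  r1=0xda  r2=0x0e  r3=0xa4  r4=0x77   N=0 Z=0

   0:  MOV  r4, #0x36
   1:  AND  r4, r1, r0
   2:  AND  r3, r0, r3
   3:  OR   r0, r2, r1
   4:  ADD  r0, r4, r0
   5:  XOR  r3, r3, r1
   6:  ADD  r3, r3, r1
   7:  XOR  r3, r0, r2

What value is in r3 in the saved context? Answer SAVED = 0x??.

after  0: r0=0xd0 r1=0xda r2=0x0e r3=0xa4 r4=0x36  N=0 Z=0
after  1: r0=0xd0 r1=0xda r2=0x0e r3=0xa4 r4=0xd0  N=1 Z=0
after  2: r0=0xd0 r1=0xda r2=0x0e r3=0x80 r4=0xd0  N=1 Z=0
after  3: r0=0xde r1=0xda r2=0x0e r3=0x80 r4=0xd0  N=1 Z=0
after  4: r0=0xae r1=0xda r2=0x0e r3=0x80 r4=0xd0  N=1 Z=0
after  5: r0=0xae r1=0xda r2=0x0e r3=0x5a r4=0xd0  N=0 Z=0
after  6: r0=0xae r1=0xda r2=0x0e r3=0x34 r4=0xd0  N=0 Z=0
-- IRQ taken; context saved, return-PC = 7 --

SAVED = 0x34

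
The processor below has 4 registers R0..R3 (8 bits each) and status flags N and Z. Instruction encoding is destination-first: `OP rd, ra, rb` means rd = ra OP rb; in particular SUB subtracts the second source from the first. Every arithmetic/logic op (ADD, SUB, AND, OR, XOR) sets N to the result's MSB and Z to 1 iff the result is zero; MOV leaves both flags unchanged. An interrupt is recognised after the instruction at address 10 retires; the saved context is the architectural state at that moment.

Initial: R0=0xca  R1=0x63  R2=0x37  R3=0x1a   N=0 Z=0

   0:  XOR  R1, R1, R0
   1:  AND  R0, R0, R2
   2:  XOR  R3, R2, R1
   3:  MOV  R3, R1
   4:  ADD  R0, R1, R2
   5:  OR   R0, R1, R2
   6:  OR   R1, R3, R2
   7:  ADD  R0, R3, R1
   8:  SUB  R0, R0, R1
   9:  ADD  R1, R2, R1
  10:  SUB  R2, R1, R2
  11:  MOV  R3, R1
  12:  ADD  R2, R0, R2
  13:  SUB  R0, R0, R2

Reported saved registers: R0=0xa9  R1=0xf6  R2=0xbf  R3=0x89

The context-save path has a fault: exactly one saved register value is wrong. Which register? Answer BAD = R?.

after  0: R0=0xca R1=0xa9 R2=0x37 R3=0x1a  N=1 Z=0
after  1: R0=0x02 R1=0xa9 R2=0x37 R3=0x1a  N=0 Z=0
after  2: R0=0x02 R1=0xa9 R2=0x37 R3=0x9e  N=1 Z=0
after  3: R0=0x02 R1=0xa9 R2=0x37 R3=0xa9  N=1 Z=0
after  4: R0=0xe0 R1=0xa9 R2=0x37 R3=0xa9  N=1 Z=0
after  5: R0=0xbf R1=0xa9 R2=0x37 R3=0xa9  N=1 Z=0
after  6: R0=0xbf R1=0xbf R2=0x37 R3=0xa9  N=1 Z=0
after  7: R0=0x68 R1=0xbf R2=0x37 R3=0xa9  N=0 Z=0
after  8: R0=0xa9 R1=0xbf R2=0x37 R3=0xa9  N=1 Z=0
after  9: R0=0xa9 R1=0xf6 R2=0x37 R3=0xa9  N=1 Z=0
after 10: R0=0xa9 R1=0xf6 R2=0xbf R3=0xa9  N=1 Z=0
-- IRQ taken; context saved, return-PC = 11 --
mismatch: R3: reported 0x89 vs actual 0xa9

BAD = R3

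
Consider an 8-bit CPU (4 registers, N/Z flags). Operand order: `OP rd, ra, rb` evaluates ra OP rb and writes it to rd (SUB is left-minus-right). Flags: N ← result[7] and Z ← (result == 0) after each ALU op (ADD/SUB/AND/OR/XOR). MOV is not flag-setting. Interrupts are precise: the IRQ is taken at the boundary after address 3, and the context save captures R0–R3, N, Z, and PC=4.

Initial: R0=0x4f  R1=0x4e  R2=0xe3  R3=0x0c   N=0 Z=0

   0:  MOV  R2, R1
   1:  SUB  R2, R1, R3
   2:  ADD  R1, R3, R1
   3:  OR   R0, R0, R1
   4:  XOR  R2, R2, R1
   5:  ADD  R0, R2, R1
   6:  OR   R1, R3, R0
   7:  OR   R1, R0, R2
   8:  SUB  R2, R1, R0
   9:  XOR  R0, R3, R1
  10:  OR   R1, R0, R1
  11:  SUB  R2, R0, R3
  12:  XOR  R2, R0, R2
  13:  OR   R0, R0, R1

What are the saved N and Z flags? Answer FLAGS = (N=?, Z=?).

FLAGS = (N=0, Z=0)

after  0: R0=0x4f R1=0x4e R2=0x4e R3=0x0c  N=0 Z=0
after  1: R0=0x4f R1=0x4e R2=0x42 R3=0x0c  N=0 Z=0
after  2: R0=0x4f R1=0x5a R2=0x42 R3=0x0c  N=0 Z=0
after  3: R0=0x5f R1=0x5a R2=0x42 R3=0x0c  N=0 Z=0
-- IRQ taken; context saved, return-PC = 4 --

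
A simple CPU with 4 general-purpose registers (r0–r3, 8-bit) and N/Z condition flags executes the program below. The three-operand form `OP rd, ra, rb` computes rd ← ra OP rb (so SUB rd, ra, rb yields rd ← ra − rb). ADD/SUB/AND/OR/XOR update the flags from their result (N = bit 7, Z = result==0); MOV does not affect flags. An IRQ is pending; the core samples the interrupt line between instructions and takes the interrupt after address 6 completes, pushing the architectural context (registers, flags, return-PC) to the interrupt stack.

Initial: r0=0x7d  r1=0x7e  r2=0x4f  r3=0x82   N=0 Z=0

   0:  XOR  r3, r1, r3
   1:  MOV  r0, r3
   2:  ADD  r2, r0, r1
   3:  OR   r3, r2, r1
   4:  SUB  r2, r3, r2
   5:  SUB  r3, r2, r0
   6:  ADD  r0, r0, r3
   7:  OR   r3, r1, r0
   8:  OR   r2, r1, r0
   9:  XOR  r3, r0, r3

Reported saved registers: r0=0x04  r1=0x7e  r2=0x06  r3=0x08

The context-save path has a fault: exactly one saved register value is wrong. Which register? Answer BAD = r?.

BAD = r2

after  0: r0=0x7d r1=0x7e r2=0x4f r3=0xfc  N=1 Z=0
after  1: r0=0xfc r1=0x7e r2=0x4f r3=0xfc  N=1 Z=0
after  2: r0=0xfc r1=0x7e r2=0x7a r3=0xfc  N=0 Z=0
after  3: r0=0xfc r1=0x7e r2=0x7a r3=0x7e  N=0 Z=0
after  4: r0=0xfc r1=0x7e r2=0x04 r3=0x7e  N=0 Z=0
after  5: r0=0xfc r1=0x7e r2=0x04 r3=0x08  N=0 Z=0
after  6: r0=0x04 r1=0x7e r2=0x04 r3=0x08  N=0 Z=0
-- IRQ taken; context saved, return-PC = 7 --
mismatch: r2: reported 0x06 vs actual 0x04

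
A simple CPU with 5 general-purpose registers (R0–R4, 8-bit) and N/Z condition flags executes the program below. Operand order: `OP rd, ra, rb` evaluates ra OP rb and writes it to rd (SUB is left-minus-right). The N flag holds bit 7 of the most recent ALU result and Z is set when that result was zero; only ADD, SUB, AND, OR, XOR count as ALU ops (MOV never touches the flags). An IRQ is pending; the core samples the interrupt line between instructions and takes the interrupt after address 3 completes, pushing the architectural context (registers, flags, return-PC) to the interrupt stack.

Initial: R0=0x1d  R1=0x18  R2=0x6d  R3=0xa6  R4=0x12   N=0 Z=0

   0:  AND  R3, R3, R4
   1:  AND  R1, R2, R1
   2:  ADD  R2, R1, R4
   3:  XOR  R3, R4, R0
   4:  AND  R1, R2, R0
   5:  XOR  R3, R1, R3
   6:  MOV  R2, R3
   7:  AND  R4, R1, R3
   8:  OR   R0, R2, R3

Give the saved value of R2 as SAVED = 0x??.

after  0: R0=0x1d R1=0x18 R2=0x6d R3=0x02 R4=0x12  N=0 Z=0
after  1: R0=0x1d R1=0x08 R2=0x6d R3=0x02 R4=0x12  N=0 Z=0
after  2: R0=0x1d R1=0x08 R2=0x1a R3=0x02 R4=0x12  N=0 Z=0
after  3: R0=0x1d R1=0x08 R2=0x1a R3=0x0f R4=0x12  N=0 Z=0
-- IRQ taken; context saved, return-PC = 4 --

SAVED = 0x1a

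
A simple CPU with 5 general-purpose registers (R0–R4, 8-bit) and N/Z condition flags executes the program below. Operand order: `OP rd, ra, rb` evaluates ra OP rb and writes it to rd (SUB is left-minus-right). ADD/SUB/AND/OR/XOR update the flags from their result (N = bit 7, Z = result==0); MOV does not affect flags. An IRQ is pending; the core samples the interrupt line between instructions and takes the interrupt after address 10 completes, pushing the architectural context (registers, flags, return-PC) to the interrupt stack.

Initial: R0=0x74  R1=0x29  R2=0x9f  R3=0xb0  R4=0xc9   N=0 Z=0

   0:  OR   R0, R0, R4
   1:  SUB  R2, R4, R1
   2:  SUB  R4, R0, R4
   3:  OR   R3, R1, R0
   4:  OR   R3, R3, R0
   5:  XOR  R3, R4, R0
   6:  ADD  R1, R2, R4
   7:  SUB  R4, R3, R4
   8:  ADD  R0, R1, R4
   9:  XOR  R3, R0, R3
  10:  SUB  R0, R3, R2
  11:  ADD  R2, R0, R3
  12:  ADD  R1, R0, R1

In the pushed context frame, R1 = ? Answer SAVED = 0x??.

SAVED = 0xd4

after  0: R0=0xfd R1=0x29 R2=0x9f R3=0xb0 R4=0xc9  N=1 Z=0
after  1: R0=0xfd R1=0x29 R2=0xa0 R3=0xb0 R4=0xc9  N=1 Z=0
after  2: R0=0xfd R1=0x29 R2=0xa0 R3=0xb0 R4=0x34  N=0 Z=0
after  3: R0=0xfd R1=0x29 R2=0xa0 R3=0xfd R4=0x34  N=1 Z=0
after  4: R0=0xfd R1=0x29 R2=0xa0 R3=0xfd R4=0x34  N=1 Z=0
after  5: R0=0xfd R1=0x29 R2=0xa0 R3=0xc9 R4=0x34  N=1 Z=0
after  6: R0=0xfd R1=0xd4 R2=0xa0 R3=0xc9 R4=0x34  N=1 Z=0
after  7: R0=0xfd R1=0xd4 R2=0xa0 R3=0xc9 R4=0x95  N=1 Z=0
after  8: R0=0x69 R1=0xd4 R2=0xa0 R3=0xc9 R4=0x95  N=0 Z=0
after  9: R0=0x69 R1=0xd4 R2=0xa0 R3=0xa0 R4=0x95  N=1 Z=0
after 10: R0=0x00 R1=0xd4 R2=0xa0 R3=0xa0 R4=0x95  N=0 Z=1
-- IRQ taken; context saved, return-PC = 11 --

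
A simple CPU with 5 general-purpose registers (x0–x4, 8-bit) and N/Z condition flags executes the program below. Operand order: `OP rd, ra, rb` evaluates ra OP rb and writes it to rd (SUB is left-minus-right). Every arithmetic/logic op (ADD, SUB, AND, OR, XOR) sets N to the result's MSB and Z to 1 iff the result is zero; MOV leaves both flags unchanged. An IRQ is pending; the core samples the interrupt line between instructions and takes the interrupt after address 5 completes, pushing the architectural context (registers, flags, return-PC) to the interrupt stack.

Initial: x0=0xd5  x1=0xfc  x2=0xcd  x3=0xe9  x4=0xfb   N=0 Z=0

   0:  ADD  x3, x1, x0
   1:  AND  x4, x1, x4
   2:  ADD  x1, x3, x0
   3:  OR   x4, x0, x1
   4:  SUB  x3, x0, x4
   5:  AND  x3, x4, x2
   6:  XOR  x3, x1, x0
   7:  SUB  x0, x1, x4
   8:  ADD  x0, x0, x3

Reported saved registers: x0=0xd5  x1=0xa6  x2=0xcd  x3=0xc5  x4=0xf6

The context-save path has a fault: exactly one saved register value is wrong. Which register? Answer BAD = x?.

BAD = x4

after  0: x0=0xd5 x1=0xfc x2=0xcd x3=0xd1 x4=0xfb  N=1 Z=0
after  1: x0=0xd5 x1=0xfc x2=0xcd x3=0xd1 x4=0xf8  N=1 Z=0
after  2: x0=0xd5 x1=0xa6 x2=0xcd x3=0xd1 x4=0xf8  N=1 Z=0
after  3: x0=0xd5 x1=0xa6 x2=0xcd x3=0xd1 x4=0xf7  N=1 Z=0
after  4: x0=0xd5 x1=0xa6 x2=0xcd x3=0xde x4=0xf7  N=1 Z=0
after  5: x0=0xd5 x1=0xa6 x2=0xcd x3=0xc5 x4=0xf7  N=1 Z=0
-- IRQ taken; context saved, return-PC = 6 --
mismatch: x4: reported 0xf6 vs actual 0xf7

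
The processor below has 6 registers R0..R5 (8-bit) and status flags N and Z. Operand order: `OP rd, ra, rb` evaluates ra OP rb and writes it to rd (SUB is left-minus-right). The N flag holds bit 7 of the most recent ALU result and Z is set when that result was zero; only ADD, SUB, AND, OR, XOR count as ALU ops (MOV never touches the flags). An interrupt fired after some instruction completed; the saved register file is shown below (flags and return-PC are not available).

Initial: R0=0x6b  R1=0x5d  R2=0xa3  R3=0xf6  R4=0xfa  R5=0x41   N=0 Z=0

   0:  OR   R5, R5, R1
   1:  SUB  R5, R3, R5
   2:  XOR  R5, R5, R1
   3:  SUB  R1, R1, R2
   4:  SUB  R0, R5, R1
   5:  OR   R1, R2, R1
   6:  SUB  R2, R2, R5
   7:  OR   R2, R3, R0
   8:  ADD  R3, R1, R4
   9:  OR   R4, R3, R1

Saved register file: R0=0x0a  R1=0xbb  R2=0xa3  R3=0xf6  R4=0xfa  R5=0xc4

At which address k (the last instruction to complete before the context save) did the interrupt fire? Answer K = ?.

K = 5

after  0: R0=0x6b R1=0x5d R2=0xa3 R3=0xf6 R4=0xfa R5=0x5d  N=0 Z=0
after  1: R0=0x6b R1=0x5d R2=0xa3 R3=0xf6 R4=0xfa R5=0x99  N=1 Z=0
after  2: R0=0x6b R1=0x5d R2=0xa3 R3=0xf6 R4=0xfa R5=0xc4  N=1 Z=0
after  3: R0=0x6b R1=0xba R2=0xa3 R3=0xf6 R4=0xfa R5=0xc4  N=1 Z=0
after  4: R0=0x0a R1=0xba R2=0xa3 R3=0xf6 R4=0xfa R5=0xc4  N=0 Z=0
after  5: R0=0x0a R1=0xbb R2=0xa3 R3=0xf6 R4=0xfa R5=0xc4  N=1 Z=0
-- IRQ taken; context saved, return-PC = 6 --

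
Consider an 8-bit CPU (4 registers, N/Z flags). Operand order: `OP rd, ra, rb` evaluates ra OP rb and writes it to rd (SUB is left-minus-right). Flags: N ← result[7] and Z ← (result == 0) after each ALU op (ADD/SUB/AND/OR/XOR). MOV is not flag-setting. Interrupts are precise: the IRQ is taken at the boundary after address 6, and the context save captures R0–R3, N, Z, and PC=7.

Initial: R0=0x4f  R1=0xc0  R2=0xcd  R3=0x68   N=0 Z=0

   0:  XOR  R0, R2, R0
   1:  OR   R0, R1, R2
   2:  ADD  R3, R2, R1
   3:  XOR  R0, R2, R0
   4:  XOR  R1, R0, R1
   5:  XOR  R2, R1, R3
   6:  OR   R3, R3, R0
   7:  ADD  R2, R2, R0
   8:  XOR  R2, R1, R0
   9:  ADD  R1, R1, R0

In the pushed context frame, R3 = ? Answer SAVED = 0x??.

after  0: R0=0x82 R1=0xc0 R2=0xcd R3=0x68  N=1 Z=0
after  1: R0=0xcd R1=0xc0 R2=0xcd R3=0x68  N=1 Z=0
after  2: R0=0xcd R1=0xc0 R2=0xcd R3=0x8d  N=1 Z=0
after  3: R0=0x00 R1=0xc0 R2=0xcd R3=0x8d  N=0 Z=1
after  4: R0=0x00 R1=0xc0 R2=0xcd R3=0x8d  N=1 Z=0
after  5: R0=0x00 R1=0xc0 R2=0x4d R3=0x8d  N=0 Z=0
after  6: R0=0x00 R1=0xc0 R2=0x4d R3=0x8d  N=1 Z=0
-- IRQ taken; context saved, return-PC = 7 --

SAVED = 0x8d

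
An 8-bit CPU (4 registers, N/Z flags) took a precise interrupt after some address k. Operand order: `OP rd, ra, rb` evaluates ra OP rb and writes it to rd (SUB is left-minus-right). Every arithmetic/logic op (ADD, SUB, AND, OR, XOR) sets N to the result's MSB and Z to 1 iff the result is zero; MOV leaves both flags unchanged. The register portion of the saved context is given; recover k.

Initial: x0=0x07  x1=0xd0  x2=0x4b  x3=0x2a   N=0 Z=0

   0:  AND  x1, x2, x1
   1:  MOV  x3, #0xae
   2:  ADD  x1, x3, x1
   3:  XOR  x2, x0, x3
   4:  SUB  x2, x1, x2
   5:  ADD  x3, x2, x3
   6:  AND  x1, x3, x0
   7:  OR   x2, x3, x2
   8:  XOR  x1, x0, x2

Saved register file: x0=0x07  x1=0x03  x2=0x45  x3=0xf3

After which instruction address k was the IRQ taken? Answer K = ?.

after  0: x0=0x07 x1=0x40 x2=0x4b x3=0x2a  N=0 Z=0
after  1: x0=0x07 x1=0x40 x2=0x4b x3=0xae  N=0 Z=0
after  2: x0=0x07 x1=0xee x2=0x4b x3=0xae  N=1 Z=0
after  3: x0=0x07 x1=0xee x2=0xa9 x3=0xae  N=1 Z=0
after  4: x0=0x07 x1=0xee x2=0x45 x3=0xae  N=0 Z=0
after  5: x0=0x07 x1=0xee x2=0x45 x3=0xf3  N=1 Z=0
after  6: x0=0x07 x1=0x03 x2=0x45 x3=0xf3  N=0 Z=0
-- IRQ taken; context saved, return-PC = 7 --

K = 6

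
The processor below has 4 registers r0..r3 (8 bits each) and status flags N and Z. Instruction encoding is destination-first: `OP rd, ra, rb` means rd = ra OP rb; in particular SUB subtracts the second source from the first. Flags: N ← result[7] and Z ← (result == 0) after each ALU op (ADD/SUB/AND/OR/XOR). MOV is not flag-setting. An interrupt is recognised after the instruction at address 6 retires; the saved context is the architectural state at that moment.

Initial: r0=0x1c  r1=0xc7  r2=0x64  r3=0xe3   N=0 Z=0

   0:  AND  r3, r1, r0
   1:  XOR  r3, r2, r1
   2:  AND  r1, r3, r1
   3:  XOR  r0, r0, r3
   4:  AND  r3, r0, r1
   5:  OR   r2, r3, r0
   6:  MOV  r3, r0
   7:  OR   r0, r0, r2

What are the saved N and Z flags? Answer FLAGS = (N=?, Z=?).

after  0: r0=0x1c r1=0xc7 r2=0x64 r3=0x04  N=0 Z=0
after  1: r0=0x1c r1=0xc7 r2=0x64 r3=0xa3  N=1 Z=0
after  2: r0=0x1c r1=0x83 r2=0x64 r3=0xa3  N=1 Z=0
after  3: r0=0xbf r1=0x83 r2=0x64 r3=0xa3  N=1 Z=0
after  4: r0=0xbf r1=0x83 r2=0x64 r3=0x83  N=1 Z=0
after  5: r0=0xbf r1=0x83 r2=0xbf r3=0x83  N=1 Z=0
after  6: r0=0xbf r1=0x83 r2=0xbf r3=0xbf  N=1 Z=0
-- IRQ taken; context saved, return-PC = 7 --

FLAGS = (N=1, Z=0)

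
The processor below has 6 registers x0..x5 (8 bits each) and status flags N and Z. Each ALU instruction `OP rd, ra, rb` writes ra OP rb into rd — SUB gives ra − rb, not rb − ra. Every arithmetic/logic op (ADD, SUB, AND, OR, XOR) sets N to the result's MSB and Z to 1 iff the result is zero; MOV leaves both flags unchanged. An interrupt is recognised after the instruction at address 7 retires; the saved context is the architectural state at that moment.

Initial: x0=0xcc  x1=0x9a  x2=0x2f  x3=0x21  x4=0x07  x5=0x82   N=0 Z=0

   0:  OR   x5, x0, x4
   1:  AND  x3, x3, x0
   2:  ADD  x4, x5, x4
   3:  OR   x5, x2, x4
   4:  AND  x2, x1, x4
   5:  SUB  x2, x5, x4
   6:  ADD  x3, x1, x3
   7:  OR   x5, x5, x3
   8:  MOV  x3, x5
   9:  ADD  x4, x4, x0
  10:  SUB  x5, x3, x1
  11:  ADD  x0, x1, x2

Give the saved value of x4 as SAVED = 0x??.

after  0: x0=0xcc x1=0x9a x2=0x2f x3=0x21 x4=0x07 x5=0xcf  N=1 Z=0
after  1: x0=0xcc x1=0x9a x2=0x2f x3=0x00 x4=0x07 x5=0xcf  N=0 Z=1
after  2: x0=0xcc x1=0x9a x2=0x2f x3=0x00 x4=0xd6 x5=0xcf  N=1 Z=0
after  3: x0=0xcc x1=0x9a x2=0x2f x3=0x00 x4=0xd6 x5=0xff  N=1 Z=0
after  4: x0=0xcc x1=0x9a x2=0x92 x3=0x00 x4=0xd6 x5=0xff  N=1 Z=0
after  5: x0=0xcc x1=0x9a x2=0x29 x3=0x00 x4=0xd6 x5=0xff  N=0 Z=0
after  6: x0=0xcc x1=0x9a x2=0x29 x3=0x9a x4=0xd6 x5=0xff  N=1 Z=0
after  7: x0=0xcc x1=0x9a x2=0x29 x3=0x9a x4=0xd6 x5=0xff  N=1 Z=0
-- IRQ taken; context saved, return-PC = 8 --

SAVED = 0xd6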